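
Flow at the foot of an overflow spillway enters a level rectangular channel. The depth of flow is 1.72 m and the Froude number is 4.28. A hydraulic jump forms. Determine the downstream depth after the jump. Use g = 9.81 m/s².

y₂ = 9.59 m

Fr₁ = 4.28 (given).
Bélanger equation: y₂/y₁ = ½[√(1 + 8Fr₁²) − 1] = ½[√147.5 − 1] = 5.57.
y₂ = 5.57 × 1.72 = 9.59 m.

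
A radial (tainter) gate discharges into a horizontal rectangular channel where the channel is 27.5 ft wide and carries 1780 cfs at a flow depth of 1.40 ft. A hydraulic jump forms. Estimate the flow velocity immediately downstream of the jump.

q = Q/b = 1780/27.5 = 64.7 ft²/s; V₁ = q/y₁ = 46.2 ft/s. Fr₁ = V₁/√(g·y₁) = 6.89.
Sequent-depth ratio: y₂/y₁ = ½[√(1 + 8Fr₁²) − 1] = ½[√380.3 − 1] = 9.25.
y₂ = 9.25 × 1.40 = 13.0 ft.
V₂ = q/y₂ = 64.7/13.0 = 5.00 ft/s.

V₂ = 5.00 ft/s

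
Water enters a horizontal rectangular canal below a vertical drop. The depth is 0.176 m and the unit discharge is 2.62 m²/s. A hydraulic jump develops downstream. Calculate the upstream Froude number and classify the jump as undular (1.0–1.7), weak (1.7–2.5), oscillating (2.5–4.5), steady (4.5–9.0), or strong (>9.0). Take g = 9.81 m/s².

V₁ = q/y₁ = 2.62/0.176 = 14.9 m/s. Fr₁ = V₁/√(g·y₁) = 14.9/√(9.81×0.176) = 11.3.
Fr₁ = 11.3 lies in the strong range.

Fr₁ = 11.3; strong jump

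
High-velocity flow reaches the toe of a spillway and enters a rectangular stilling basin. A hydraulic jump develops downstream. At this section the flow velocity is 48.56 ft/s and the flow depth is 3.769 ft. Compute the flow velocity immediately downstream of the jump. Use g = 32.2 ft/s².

V₂ = 8.440 ft/s

Fr₁ = V₁/√(g·y₁) = 48.56/√(32.2×3.769) = 4.408.
By Bélanger, y₂/y₁ = ½[√(1 + 8Fr₁²) − 1] = ½[√156.44 − 1] = 5.754.
y₂ = 5.754 × 3.769 = 21.69 ft.
q = V₁·y₁ = 48.56 × 3.769 = 183.0 ft²/s.
V₂ = q/y₂ = 183.0/21.69 = 8.440 ft/s.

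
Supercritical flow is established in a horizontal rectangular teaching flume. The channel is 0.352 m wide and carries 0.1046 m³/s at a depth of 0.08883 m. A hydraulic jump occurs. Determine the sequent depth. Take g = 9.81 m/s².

y₂ = 0.4080 m

q = Q/b = 0.1046/0.352 = 0.2972 m²/s; V₁ = q/y₁ = 3.345 m/s. Fr₁ = V₁/√(g·y₁) = 3.584.
From the momentum equation for a rectangular channel, y₂/y₁ = ½[√(1 + 8Fr₁²) − 1] = ½[√103.74 − 1] = 4.593.
y₂ = 4.593 × 0.08883 = 0.4080 m.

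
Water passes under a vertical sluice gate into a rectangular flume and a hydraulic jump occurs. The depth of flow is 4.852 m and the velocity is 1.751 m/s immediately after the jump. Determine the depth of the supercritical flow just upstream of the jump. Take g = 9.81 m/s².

Fr₂ = V₂/√(g·y₂) = 1.751/√(9.81×4.852) = 0.2538.
From the momentum equation (using Fr₂), y₁/y₂ = ½[√(1 + 8Fr₂²) − 1] = ½[√1.5153 − 1] = 0.1155.
y₁ = 0.1155 × 4.852 = 0.5604 m.

y₁ = 0.5604 m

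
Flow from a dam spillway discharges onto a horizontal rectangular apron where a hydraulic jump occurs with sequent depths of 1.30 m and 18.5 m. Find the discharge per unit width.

q = 48.3 m²/s

For a rectangular channel the momentum equation gives q² = ½·g·y₁·y₂·(y₁ + y₂) = ½×9.81×1.30×18.5×19.8 = 2336.
q = √2336 = 48.3 m²/s.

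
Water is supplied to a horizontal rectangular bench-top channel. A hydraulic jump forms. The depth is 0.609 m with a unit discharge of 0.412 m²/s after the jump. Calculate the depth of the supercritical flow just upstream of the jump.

V₂ = q/y₂ = 0.412/0.609 = 0.677 m/s; Fr₂ = V₂/√(g·y₂) = 0.277.
From the momentum equation (using Fr₂), y₁/y₂ = ½[√(1 + 8Fr₂²) − 1] = ½[√1.613 − 1] = 0.135.
y₁ = 0.135 × 0.609 = 0.0822 m.

y₁ = 0.0822 m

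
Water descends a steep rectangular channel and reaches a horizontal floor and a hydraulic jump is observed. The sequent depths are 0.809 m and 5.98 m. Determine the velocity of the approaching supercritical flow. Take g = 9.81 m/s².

For a rectangular channel the momentum equation gives q² = ½·g·y₁·y₂·(y₁ + y₂) = ½×9.81×0.809×5.98×6.79 = 161.
q = √161 = 12.7 m²/s.
V₁ = q/y₁ = 12.7/0.809 = 15.7 m/s.

V₁ = 15.7 m/s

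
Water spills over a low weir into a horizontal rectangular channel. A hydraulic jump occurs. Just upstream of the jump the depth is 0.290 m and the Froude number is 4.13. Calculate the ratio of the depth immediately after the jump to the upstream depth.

y₂/y₁ = 5.36

Fr₁ = 4.13 (given).
Sequent-depth ratio: y₂/y₁ = ½[√(1 + 8Fr₁²) − 1] = ½[√137.5 − 1] = 5.36.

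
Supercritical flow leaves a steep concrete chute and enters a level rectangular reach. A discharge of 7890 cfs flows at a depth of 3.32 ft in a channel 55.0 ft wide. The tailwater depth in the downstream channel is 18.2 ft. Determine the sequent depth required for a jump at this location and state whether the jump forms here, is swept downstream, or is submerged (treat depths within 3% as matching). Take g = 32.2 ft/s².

q = Q/b = 7890/55.0 = 143 ft²/s; V₁ = q/y₁ = 43.2 ft/s. Fr₁ = V₁/√(g·y₁) = 4.18.
By Bélanger, y₂/y₁ = ½[√(1 + 8Fr₁²) − 1] = ½[√140.7 − 1] = 5.43.
y₂ = 5.43 × 3.32 = 18.0 ft.
Tailwater y_tw = 18.2 ft: y_tw ≈ y₂, so the jump forms here.

y₂ = 18.0 ft; the jump forms here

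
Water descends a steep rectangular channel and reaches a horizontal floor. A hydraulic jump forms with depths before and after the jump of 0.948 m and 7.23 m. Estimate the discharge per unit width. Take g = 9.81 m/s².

q = 16.6 m²/s

For a rectangular channel the momentum equation gives q² = ½·g·y₁·y₂·(y₁ + y₂) = ½×9.81×0.948×7.23×8.18 = 275.
q = √275 = 16.6 m²/s.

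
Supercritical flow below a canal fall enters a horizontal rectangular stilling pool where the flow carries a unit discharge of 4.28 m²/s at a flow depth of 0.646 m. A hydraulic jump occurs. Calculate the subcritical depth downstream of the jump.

V₁ = q/y₁ = 4.28/0.646 = 6.63 m/s. Fr₁ = V₁/√(g·y₁) = 6.63/√(9.81×0.646) = 2.63.
Conjugate-depth relation: y₂/y₁ = ½[√(1 + 8Fr₁²) − 1] = ½[√56.41 − 1] = 3.26.
y₂ = 3.26 × 0.646 = 2.10 m.

y₂ = 2.10 m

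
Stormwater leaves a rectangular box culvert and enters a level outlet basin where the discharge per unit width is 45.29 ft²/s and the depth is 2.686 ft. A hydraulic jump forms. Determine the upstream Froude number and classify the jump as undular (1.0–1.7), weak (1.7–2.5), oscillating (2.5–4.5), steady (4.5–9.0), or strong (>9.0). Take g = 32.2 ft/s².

V₁ = q/y₁ = 45.29/2.686 = 16.86 ft/s. Fr₁ = V₁/√(g·y₁) = 16.86/√(32.2×2.686) = 1.813.
Fr₁ = 1.813 lies in the weak range.

Fr₁ = 1.813; weak jump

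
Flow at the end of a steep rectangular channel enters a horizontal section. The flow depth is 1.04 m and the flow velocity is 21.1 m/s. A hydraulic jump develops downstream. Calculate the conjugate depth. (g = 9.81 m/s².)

y₂ = 9.21 m

Fr₁ = V₁/√(g·y₁) = 21.1/√(9.81×1.04) = 6.61.
Conjugate-depth relation: y₂/y₁ = ½[√(1 + 8Fr₁²) − 1] = ½[√350.1 − 1] = 8.86.
y₂ = 8.86 × 1.04 = 9.21 m.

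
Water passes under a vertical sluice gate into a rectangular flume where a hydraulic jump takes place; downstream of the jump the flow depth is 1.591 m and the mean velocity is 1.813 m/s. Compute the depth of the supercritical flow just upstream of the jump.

y₁ = 0.5080 m

Fr₂ = V₂/√(g·y₂) = 1.813/√(9.81×1.591) = 0.4589.
The Bélanger relation is symmetric: y₁/y₂ = ½[√(1 + 8Fr₂²) − 1] = ½[√2.6848 − 1] = 0.3193.
y₁ = 0.3193 × 1.591 = 0.5080 m.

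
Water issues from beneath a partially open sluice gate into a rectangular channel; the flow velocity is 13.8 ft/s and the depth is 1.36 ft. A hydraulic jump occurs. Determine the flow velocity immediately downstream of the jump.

V₂ = 5.54 ft/s

Fr₁ = V₁/√(g·y₁) = 13.8/√(32.2×1.36) = 2.09.
From the momentum equation for a rectangular channel, y₂/y₁ = ½[√(1 + 8Fr₁²) − 1] = ½[√35.79 − 1] = 2.49.
y₂ = 2.49 × 1.36 = 3.39 ft.
q = V₁·y₁ = 13.8 × 1.36 = 18.8 ft²/s.
V₂ = q/y₂ = 18.8/3.39 = 5.54 ft/s.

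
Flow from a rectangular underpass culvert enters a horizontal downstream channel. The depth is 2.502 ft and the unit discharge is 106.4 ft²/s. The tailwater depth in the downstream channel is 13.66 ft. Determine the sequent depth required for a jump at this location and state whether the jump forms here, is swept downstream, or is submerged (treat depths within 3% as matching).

V₁ = q/y₁ = 106.4/2.502 = 42.53 ft/s. Fr₁ = V₁/√(g·y₁) = 42.53/√(32.2×2.502) = 4.738.
Sequent-depth ratio: y₂/y₁ = ½[√(1 + 8Fr₁²) − 1] = ½[√180.58 − 1] = 6.219.
y₂ = 6.219 × 2.502 = 15.56 ft.
Tailwater y_tw = 13.66 ft: y_tw < y₂, so the jump is swept downstream.

y₂ = 15.56 ft; the jump is swept downstream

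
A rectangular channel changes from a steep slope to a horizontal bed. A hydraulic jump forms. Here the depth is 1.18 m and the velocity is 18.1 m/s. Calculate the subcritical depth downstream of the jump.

Fr₁ = V₁/√(g·y₁) = 18.1/√(9.81×1.18) = 5.32.
From the momentum equation for a rectangular channel, y₂/y₁ = ½[√(1 + 8Fr₁²) − 1] = ½[√227.4 − 1] = 7.04.
y₂ = 7.04 × 1.18 = 8.31 m.

y₂ = 8.31 m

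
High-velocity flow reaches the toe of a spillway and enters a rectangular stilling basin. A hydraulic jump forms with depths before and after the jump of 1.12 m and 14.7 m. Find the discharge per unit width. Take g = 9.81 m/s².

For a rectangular channel the momentum equation gives q² = ½·g·y₁·y₂·(y₁ + y₂) = ½×9.81×1.12×14.7×15.8 = 1278.
q = √1278 = 35.7 m²/s.

q = 35.7 m²/s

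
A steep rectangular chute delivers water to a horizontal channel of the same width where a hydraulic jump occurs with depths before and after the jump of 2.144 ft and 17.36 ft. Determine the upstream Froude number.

For a rectangular channel the momentum equation gives q² = ½·g·y₁·y₂·(y₁ + y₂) = ½×32.2×2.144×17.36×19.50 = 11688.
q = √11688 = 108.1 ft²/s.
V₁ = q/y₁ = 50.42 ft/s; Fr₁ = V₁/√(g·y₁) = 6.069.

Fr₁ = 6.069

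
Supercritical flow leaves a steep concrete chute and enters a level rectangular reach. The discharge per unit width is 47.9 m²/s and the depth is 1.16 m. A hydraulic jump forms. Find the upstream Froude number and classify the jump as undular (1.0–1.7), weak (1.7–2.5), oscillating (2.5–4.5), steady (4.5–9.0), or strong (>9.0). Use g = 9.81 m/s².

Fr₁ = 12.2; strong jump

V₁ = q/y₁ = 47.9/1.16 = 41.3 m/s. Fr₁ = V₁/√(g·y₁) = 41.3/√(9.81×1.16) = 12.2.
Fr₁ = 12.2 lies in the strong range.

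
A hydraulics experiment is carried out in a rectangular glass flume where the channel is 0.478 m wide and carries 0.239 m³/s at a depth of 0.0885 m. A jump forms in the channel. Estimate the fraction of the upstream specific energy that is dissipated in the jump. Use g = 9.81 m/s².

ΔE/E₁ = 0.568 (56.8%)

q = Q/b = 0.239/0.478 = 0.500 m²/s; V₁ = q/y₁ = 5.65 m/s. Fr₁ = V₁/√(g·y₁) = 6.06.
Conjugate-depth relation: y₂/y₁ = ½[√(1 + 8Fr₁²) − 1] = ½[√295.1 − 1] = 8.09.
y₂ = 8.09 × 0.0885 = 0.716 m.
E₁ = y₁ + V₁²/2g = 1.72 m. ΔE = (y₂ − y₁)³/(4y₁y₂) = 0.975 m. ΔE/E₁ = 0.975/1.72 = 0.568.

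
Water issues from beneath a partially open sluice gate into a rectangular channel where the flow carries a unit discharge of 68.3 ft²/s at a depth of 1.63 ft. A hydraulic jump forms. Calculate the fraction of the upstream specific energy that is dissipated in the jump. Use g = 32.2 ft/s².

V₁ = q/y₁ = 68.3/1.63 = 41.9 ft/s. Fr₁ = V₁/√(g·y₁) = 41.9/√(32.2×1.63) = 5.78.
Conjugate-depth relation: y₂/y₁ = ½[√(1 + 8Fr₁²) − 1] = ½[√268.6 − 1] = 7.69.
y₂ = 7.69 × 1.63 = 12.5 ft.
E₁ = y₁ + V₁²/2g = 28.9 ft. ΔE = (y₂ − y₁)³/(4y₁y₂) = 15.9 ft. ΔE/E₁ = 15.9/28.9 = 0.550.

ΔE/E₁ = 0.550 (55.0%)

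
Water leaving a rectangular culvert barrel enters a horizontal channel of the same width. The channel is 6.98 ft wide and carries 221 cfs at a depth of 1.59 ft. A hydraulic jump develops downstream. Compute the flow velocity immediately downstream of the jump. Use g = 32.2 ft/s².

V₂ = 5.74 ft/s

q = Q/b = 221/6.98 = 31.7 ft²/s; V₁ = q/y₁ = 19.9 ft/s. Fr₁ = V₁/√(g·y₁) = 2.78.
Bélanger equation: y₂/y₁ = ½[√(1 + 8Fr₁²) − 1] = ½[√62.96 − 1] = 3.47.
y₂ = 3.47 × 1.59 = 5.51 ft.
V₂ = q/y₂ = 31.7/5.51 = 5.74 ft/s.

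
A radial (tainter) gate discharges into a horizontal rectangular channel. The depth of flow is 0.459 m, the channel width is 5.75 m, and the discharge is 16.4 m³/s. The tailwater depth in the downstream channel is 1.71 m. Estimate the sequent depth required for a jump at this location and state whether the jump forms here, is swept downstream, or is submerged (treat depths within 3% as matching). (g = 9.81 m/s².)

q = Q/b = 16.4/5.75 = 2.85 m²/s; V₁ = q/y₁ = 6.21 m/s. Fr₁ = V₁/√(g·y₁) = 2.93.
Conjugate-depth relation: y₂/y₁ = ½[√(1 + 8Fr₁²) − 1] = ½[√69.60 − 1] = 3.67.
y₂ = 3.67 × 0.459 = 1.69 m.
Tailwater y_tw = 1.71 m: y_tw ≈ y₂, so the jump forms here.

y₂ = 1.69 m; the jump forms here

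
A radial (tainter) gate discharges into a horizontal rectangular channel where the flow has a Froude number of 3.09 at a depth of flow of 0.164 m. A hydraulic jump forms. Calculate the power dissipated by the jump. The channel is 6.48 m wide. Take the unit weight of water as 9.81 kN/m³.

P = 10.5 kW

Fr₁ = 3.09 (given).
Sequent-depth ratio: y₂/y₁ = ½[√(1 + 8Fr₁²) − 1] = ½[√77.38 − 1] = 3.90.
y₂ = 3.90 × 0.164 = 0.639 m.
V₁ = Fr₁·√(g·y₁) = 3.09×√(9.81×0.164) = 3.92 m/s; q = V₁·y₁ = 0.643 m²/s. V₂ = q/y₂ = 0.643/0.639 = 1.01 m/s. E₁ = y₁ + V₁²/2g = 0.947 m; E₂ = y₂ + V₂²/2g = 0.691 m. ΔE = E₁ − E₂ = 0.256 m.
Q = q·b = 0.643 × 6.48 = 4.17 m³/s. P = γ·Q·ΔE = 9.81 × 4.17 × 0.256 = 10.5 kW.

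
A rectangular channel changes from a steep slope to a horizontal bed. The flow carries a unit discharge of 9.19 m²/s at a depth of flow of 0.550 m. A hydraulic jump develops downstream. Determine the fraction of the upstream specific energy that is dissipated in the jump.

ΔE/E₁ = 0.629 (62.9%)

V₁ = q/y₁ = 9.19/0.550 = 16.7 m/s. Fr₁ = V₁/√(g·y₁) = 16.7/√(9.81×0.550) = 7.19.
Conjugate-depth relation: y₂/y₁ = ½[√(1 + 8Fr₁²) − 1] = ½[√415.0 − 1] = 9.69.
y₂ = 9.69 × 0.550 = 5.33 m.
E₁ = y₁ + V₁²/2g = 14.8 m. ΔE = (y₂ − y₁)³/(4y₁y₂) = 9.30 m. ΔE/E₁ = 9.30/14.8 = 0.629.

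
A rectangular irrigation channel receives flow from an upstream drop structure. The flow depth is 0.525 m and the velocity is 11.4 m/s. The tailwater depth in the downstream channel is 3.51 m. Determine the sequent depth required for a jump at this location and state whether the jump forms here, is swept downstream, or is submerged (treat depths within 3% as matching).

y₂ = 3.48 m; the jump forms here

Fr₁ = V₁/√(g·y₁) = 11.4/√(9.81×0.525) = 5.02.
From the momentum equation for a rectangular channel, y₂/y₁ = ½[√(1 + 8Fr₁²) − 1] = ½[√202.9 − 1] = 6.62.
y₂ = 6.62 × 0.525 = 3.48 m.
Tailwater y_tw = 3.51 m: y_tw ≈ y₂, so the jump forms here.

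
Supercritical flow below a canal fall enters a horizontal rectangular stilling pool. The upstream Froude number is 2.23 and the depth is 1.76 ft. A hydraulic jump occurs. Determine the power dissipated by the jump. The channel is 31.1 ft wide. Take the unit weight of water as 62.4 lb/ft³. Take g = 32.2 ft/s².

P = 82.7 hp

Fr₁ = 2.23 (given).
Sequent-depth ratio: y₂/y₁ = ½[√(1 + 8Fr₁²) − 1] = ½[√40.78 − 1] = 2.69.
y₂ = 2.69 × 1.76 = 4.74 ft.
V₁ = Fr₁·√(g·y₁) = 2.23×√(32.2×1.76) = 16.8 ft/s; q = V₁·y₁ = 29.5 ft²/s. V₂ = q/y₂ = 29.5/4.74 = 6.23 ft/s. E₁ = y₁ + V₁²/2g = 6.14 ft; E₂ = y₂ + V₂²/2g = 5.34 ft. ΔE = E₁ − E₂ = 0.793 ft.
Q = q·b = 29.5 × 31.1 = 919 cfs. P = γ·Q·ΔE/550 = 62.4 × 919 × 0.793 / 550 = 82.7 hp.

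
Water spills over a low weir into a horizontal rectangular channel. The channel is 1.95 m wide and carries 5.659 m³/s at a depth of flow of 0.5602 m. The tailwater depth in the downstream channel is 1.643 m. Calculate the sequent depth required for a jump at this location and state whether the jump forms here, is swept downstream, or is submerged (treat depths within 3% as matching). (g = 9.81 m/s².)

q = Q/b = 5.659/1.95 = 2.902 m²/s; V₁ = q/y₁ = 5.180 m/s. Fr₁ = V₁/√(g·y₁) = 2.210.
Conjugate-depth relation: y₂/y₁ = ½[√(1 + 8Fr₁²) − 1] = ½[√40.066 − 1] = 2.665.
y₂ = 2.665 × 0.5602 = 1.493 m.
Tailwater y_tw = 1.643 m: y_tw > y₂, so the jump is submerged.

y₂ = 1.493 m; the jump is submerged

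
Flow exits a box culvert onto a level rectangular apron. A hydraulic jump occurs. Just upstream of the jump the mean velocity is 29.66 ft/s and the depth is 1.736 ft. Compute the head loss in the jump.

ΔE = 5.968 ft

Fr₁ = V₁/√(g·y₁) = 29.66/√(32.2×1.736) = 3.967.
By Bélanger, y₂/y₁ = ½[√(1 + 8Fr₁²) − 1] = ½[√126.90 − 1] = 5.133.
y₂ = 5.133 × 1.736 = 8.910 ft.
q = V₁·y₁ = 29.66 × 1.736 = 51.49 ft²/s. V₂ = q/y₂ = 51.49/8.910 = 5.779 ft/s. E₁ = y₁ + V₁²/2g = 15.40 ft; E₂ = y₂ + V₂²/2g = 9.429 ft. ΔE = E₁ − E₂ = 5.968 ft.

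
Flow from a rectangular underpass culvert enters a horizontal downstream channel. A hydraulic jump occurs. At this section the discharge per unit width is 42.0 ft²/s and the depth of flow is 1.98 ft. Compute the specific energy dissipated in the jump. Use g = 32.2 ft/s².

V₁ = q/y₁ = 42.0/1.98 = 21.2 ft/s. Fr₁ = V₁/√(g·y₁) = 21.2/√(32.2×1.98) = 2.66.
Sequent-depth ratio: y₂/y₁ = ½[√(1 + 8Fr₁²) − 1] = ½[√57.46 − 1] = 3.29.
y₂ = 3.29 × 1.98 = 6.51 ft.
Head loss: ΔE = (y₂ − y₁)³/(4y₁y₂) = (6.51 − 1.98)³/(4×1.98×6.51) = 93.2/51.6 = 1.81 ft.

ΔE = 1.81 ft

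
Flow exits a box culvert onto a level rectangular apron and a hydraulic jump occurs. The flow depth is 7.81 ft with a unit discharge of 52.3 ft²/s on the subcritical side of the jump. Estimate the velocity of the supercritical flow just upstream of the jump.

V₂ = q/y₂ = 52.3/7.81 = 6.70 ft/s; Fr₂ = V₂/√(g·y₂) = 0.422.
Applying the sequent-depth relation in reverse, y₁/y₂ = ½[√(1 + 8Fr₂²) − 1] = ½[√2.427 − 1] = 0.279.
y₁ = 0.279 × 7.81 = 2.18 ft.
V₁ = q/y₁ = 52.3/2.18 = 24.0 ft/s.

V₁ = 24.0 ft/s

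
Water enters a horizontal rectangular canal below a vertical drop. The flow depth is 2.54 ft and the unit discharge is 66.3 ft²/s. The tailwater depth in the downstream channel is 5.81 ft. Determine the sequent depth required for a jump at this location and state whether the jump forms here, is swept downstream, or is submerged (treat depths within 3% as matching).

y₂ = 9.18 ft; the jump is swept downstream

V₁ = q/y₁ = 66.3/2.54 = 26.1 ft/s. Fr₁ = V₁/√(g·y₁) = 26.1/√(32.2×2.54) = 2.89.
Bélanger equation: y₂/y₁ = ½[√(1 + 8Fr₁²) − 1] = ½[√67.64 − 1] = 3.61.
y₂ = 3.61 × 2.54 = 9.18 ft.
Tailwater y_tw = 5.81 ft: y_tw < y₂, so the jump is swept downstream.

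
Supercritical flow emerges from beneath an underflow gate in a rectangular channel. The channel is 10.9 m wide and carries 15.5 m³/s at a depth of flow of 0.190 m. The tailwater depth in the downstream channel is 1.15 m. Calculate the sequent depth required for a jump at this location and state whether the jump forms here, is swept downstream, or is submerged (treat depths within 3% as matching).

y₂ = 1.38 m; the jump is swept downstream

q = Q/b = 15.5/10.9 = 1.42 m²/s; V₁ = q/y₁ = 7.48 m/s. Fr₁ = V₁/√(g·y₁) = 5.48.
By Bélanger, y₂/y₁ = ½[√(1 + 8Fr₁²) − 1] = ½[√241.4 − 1] = 7.27.
y₂ = 7.27 × 0.190 = 1.38 m.
Tailwater y_tw = 1.15 m: y_tw < y₂, so the jump is swept downstream.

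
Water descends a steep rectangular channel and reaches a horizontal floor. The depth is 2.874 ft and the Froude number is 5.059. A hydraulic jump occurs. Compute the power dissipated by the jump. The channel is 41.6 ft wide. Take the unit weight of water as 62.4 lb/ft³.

Fr₁ = 5.059 (given).
Bélanger equation: y₂/y₁ = ½[√(1 + 8Fr₁²) − 1] = ½[√205.75 − 1] = 6.672.
y₂ = 6.672 × 2.874 = 19.18 ft.
Head loss: ΔE = (y₂ − y₁)³/(4y₁y₂) = (19.18 − 2.874)³/(4×2.874×19.18) = 4332/220.4 = 19.65 ft.
V₁ = Fr₁·√(g·y₁) = 5.059×√(32.2×2.874) = 48.67 ft/s; q = V₁·y₁ = 139.9 ft²/s. Q = q·b = 139.9 × 41.6 = 5819 cfs. P = γ·Q·ΔE/550 = 62.4 × 5819 × 19.65 / 550 = 12972 hp.

P = 12972 hp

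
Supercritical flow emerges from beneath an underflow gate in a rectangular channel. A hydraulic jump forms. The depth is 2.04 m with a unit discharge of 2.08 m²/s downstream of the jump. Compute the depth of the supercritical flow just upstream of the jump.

y₁ = 0.194 m

V₂ = q/y₂ = 2.08/2.04 = 1.02 m/s; Fr₂ = V₂/√(g·y₂) = 0.228.
Since the conjugate-depth ratio holds either way, y₁/y₂ = ½[√(1 + 8Fr₂²) − 1] = ½[√1.416 − 1] = 0.0949.
y₁ = 0.0949 × 2.04 = 0.194 m.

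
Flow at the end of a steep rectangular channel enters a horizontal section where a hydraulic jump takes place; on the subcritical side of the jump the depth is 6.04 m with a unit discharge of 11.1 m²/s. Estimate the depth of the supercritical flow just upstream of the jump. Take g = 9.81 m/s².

y₁ = 0.624 m

V₂ = q/y₂ = 11.1/6.04 = 1.84 m/s; Fr₂ = V₂/√(g·y₂) = 0.239.
Since the conjugate-depth ratio holds either way, y₁/y₂ = ½[√(1 + 8Fr₂²) − 1] = ½[√1.456 − 1] = 0.103.
y₁ = 0.103 × 6.04 = 0.624 m.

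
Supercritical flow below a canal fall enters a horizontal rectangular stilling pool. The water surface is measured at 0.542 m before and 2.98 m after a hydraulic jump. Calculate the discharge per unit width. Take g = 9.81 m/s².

q = 5.28 m²/s

For a rectangular channel the momentum equation gives q² = ½·g·y₁·y₂·(y₁ + y₂) = ½×9.81×0.542×2.98×3.52 = 27.9.
q = √27.9 = 5.28 m²/s.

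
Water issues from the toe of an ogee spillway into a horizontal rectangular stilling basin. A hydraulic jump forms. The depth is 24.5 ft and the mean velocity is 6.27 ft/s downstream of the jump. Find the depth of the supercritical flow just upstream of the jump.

y₁ = 2.24 ft

Fr₂ = V₂/√(g·y₂) = 6.27/√(32.2×24.5) = 0.223.
From the momentum equation (using Fr₂), y₁/y₂ = ½[√(1 + 8Fr₂²) − 1] = ½[√1.399 − 1] = 0.0913.
y₁ = 0.0913 × 24.5 = 2.24 ft.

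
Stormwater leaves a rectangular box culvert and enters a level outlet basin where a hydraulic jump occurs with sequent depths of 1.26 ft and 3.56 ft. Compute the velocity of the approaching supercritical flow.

V₁ = 14.8 ft/s

For a rectangular channel the momentum equation gives q² = ½·g·y₁·y₂·(y₁ + y₂) = ½×32.2×1.26×3.56×4.82 = 348.
q = √348 = 18.7 ft²/s.
V₁ = q/y₁ = 18.7/1.26 = 14.8 ft/s.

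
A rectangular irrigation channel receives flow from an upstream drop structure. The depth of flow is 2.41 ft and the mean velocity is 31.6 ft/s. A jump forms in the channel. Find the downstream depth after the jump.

Fr₁ = V₁/√(g·y₁) = 31.6/√(32.2×2.41) = 3.59.
From the momentum equation for a rectangular channel, y₂/y₁ = ½[√(1 + 8Fr₁²) − 1] = ½[√103.9 − 1] = 4.60.
y₂ = 4.60 × 2.41 = 11.1 ft.

y₂ = 11.1 ft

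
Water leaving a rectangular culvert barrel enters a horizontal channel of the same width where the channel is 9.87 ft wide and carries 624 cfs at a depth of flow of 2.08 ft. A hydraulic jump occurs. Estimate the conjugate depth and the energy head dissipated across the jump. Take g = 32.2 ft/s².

q = Q/b = 624/9.87 = 63.2 ft²/s; V₁ = q/y₁ = 30.4 ft/s. Fr₁ = V₁/√(g·y₁) = 3.71.
By Bélanger, y₂/y₁ = ½[√(1 + 8Fr₁²) − 1] = ½[√111.4 − 1] = 4.78.
y₂ = 4.78 × 2.08 = 9.93 ft.
Head loss: ΔE = (y₂ − y₁)³/(4y₁y₂) = (9.93 − 2.08)³/(4×2.08×9.93) = 485/82.7 = 5.86 ft.

y₂ = 9.93 ft; ΔE = 5.86 ft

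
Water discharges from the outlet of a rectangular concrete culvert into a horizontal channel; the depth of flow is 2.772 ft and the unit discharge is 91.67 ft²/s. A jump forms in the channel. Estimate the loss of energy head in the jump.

V₁ = q/y₁ = 91.67/2.772 = 33.07 ft/s. Fr₁ = V₁/√(g·y₁) = 33.07/√(32.2×2.772) = 3.500.
Conjugate-depth relation: y₂/y₁ = ½[√(1 + 8Fr₁²) − 1] = ½[√99.019 − 1] = 4.475.
y₂ = 4.475 × 2.772 = 12.41 ft.
V₂ = q/y₂ = 91.67/12.41 = 7.389 ft/s. E₁ = y₁ + V₁²/2g = 19.75 ft; E₂ = y₂ + V₂²/2g = 13.25 ft. ΔE = E₁ − E₂ = 6.500 ft.

ΔE = 6.500 ft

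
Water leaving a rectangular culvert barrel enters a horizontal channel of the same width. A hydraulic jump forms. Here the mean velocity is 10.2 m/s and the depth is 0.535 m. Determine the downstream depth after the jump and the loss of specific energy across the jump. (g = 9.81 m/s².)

Fr₁ = V₁/√(g·y₁) = 10.2/√(9.81×0.535) = 4.45.
From the momentum equation for a rectangular channel, y₂/y₁ = ½[√(1 + 8Fr₁²) − 1] = ½[√159.6 − 1] = 5.82.
y₂ = 5.82 × 0.535 = 3.11 m.
q = V₁·y₁ = 10.2 × 0.535 = 5.46 m²/s. V₂ = q/y₂ = 5.46/3.11 = 1.75 m/s. E₁ = y₁ + V₁²/2g = 5.84 m; E₂ = y₂ + V₂²/2g = 3.27 m. ΔE = E₁ − E₂ = 2.57 m.

y₂ = 3.11 m; ΔE = 2.57 m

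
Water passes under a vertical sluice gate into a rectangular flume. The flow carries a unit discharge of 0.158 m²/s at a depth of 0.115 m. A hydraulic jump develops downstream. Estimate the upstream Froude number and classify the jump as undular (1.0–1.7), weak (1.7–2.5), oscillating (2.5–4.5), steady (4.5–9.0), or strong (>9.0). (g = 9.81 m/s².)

Fr₁ = 1.29; undular jump

V₁ = q/y₁ = 0.158/0.115 = 1.37 m/s. Fr₁ = V₁/√(g·y₁) = 1.37/√(9.81×0.115) = 1.29.
Fr₁ = 1.29 lies in the undular range.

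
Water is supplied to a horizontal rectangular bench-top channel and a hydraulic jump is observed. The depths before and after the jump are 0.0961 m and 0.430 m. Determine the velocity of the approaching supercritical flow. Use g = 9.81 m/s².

V₁ = 3.40 m/s

For a rectangular channel the momentum equation gives q² = ½·g·y₁·y₂·(y₁ + y₂) = ½×9.81×0.0961×0.430×0.526 = 0.107.
q = √0.107 = 0.327 m²/s.
V₁ = q/y₁ = 0.327/0.0961 = 3.40 m/s.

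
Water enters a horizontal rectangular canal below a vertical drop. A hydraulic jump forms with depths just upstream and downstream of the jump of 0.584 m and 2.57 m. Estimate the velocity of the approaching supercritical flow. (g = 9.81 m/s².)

V₁ = 8.25 m/s

For a rectangular channel the momentum equation gives q² = ½·g·y₁·y₂·(y₁ + y₂) = ½×9.81×0.584×2.57×3.15 = 23.2.
q = √23.2 = 4.82 m²/s.
V₁ = q/y₁ = 4.82/0.584 = 8.25 m/s.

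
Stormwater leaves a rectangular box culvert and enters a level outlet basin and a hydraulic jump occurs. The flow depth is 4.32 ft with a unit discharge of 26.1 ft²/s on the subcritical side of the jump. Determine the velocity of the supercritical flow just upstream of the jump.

V₁ = 15.9 ft/s

V₂ = q/y₂ = 26.1/4.32 = 6.04 ft/s; Fr₂ = V₂/√(g·y₂) = 0.512.
Since the conjugate-depth ratio holds either way, y₁/y₂ = ½[√(1 + 8Fr₂²) − 1] = ½[√3.099 − 1] = 0.380.
y₁ = 0.380 × 4.32 = 1.64 ft.
V₁ = q/y₁ = 26.1/1.64 = 15.9 ft/s.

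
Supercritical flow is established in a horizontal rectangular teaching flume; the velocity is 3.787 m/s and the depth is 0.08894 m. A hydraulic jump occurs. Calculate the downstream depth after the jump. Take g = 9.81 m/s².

Fr₁ = V₁/√(g·y₁) = 3.787/√(9.81×0.08894) = 4.054.
Bélanger equation: y₂/y₁ = ½[√(1 + 8Fr₁²) − 1] = ½[√132.50 − 1] = 5.255.
y₂ = 5.255 × 0.08894 = 0.4674 m.

y₂ = 0.4674 m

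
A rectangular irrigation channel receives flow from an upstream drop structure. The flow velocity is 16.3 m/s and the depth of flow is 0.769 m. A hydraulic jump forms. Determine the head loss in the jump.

Fr₁ = V₁/√(g·y₁) = 16.3/√(9.81×0.769) = 5.93.
Bélanger equation: y₂/y₁ = ½[√(1 + 8Fr₁²) − 1] = ½[√282.8 − 1] = 7.91.
y₂ = 7.91 × 0.769 = 6.08 m.
Head loss: ΔE = (y₂ − y₁)³/(4y₁y₂) = (6.08 − 0.769)³/(4×0.769×6.08) = 150/18.7 = 8.01 m.

ΔE = 8.01 m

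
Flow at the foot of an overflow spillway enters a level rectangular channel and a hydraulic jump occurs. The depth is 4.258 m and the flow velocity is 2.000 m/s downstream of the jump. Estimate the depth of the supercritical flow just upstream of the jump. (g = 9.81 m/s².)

Fr₂ = V₂/√(g·y₂) = 2.000/√(9.81×4.258) = 0.3095.
The Bélanger relation is symmetric: y₁/y₂ = ½[√(1 + 8Fr₂²) − 1] = ½[√1.7661 − 1] = 0.1645.
y₁ = 0.1645 × 4.258 = 0.7003 m.

y₁ = 0.7003 m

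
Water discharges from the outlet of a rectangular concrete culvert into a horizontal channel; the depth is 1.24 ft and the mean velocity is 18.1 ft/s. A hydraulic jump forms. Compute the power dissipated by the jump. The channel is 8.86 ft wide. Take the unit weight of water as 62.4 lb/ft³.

P = 33.6 hp

Fr₁ = V₁/√(g·y₁) = 18.1/√(32.2×1.24) = 2.86.
Bélanger equation: y₂/y₁ = ½[√(1 + 8Fr₁²) − 1] = ½[√66.64 − 1] = 3.58.
y₂ = 3.58 × 1.24 = 4.44 ft.
Head loss: ΔE = (y₂ − y₁)³/(4y₁y₂) = (4.44 − 1.24)³/(4×1.24×4.44) = 32.8/22.0 = 1.49 ft.
q = V₁·y₁ = 18.1 × 1.24 = 22.4 ft²/s. Q = q·b = 22.4 × 8.86 = 199 cfs. P = γ·Q·ΔE/550 = 62.4 × 199 × 1.49 / 550 = 33.6 hp.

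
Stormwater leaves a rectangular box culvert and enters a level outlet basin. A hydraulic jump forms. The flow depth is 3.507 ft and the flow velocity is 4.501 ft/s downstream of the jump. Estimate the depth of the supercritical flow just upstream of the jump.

y₁ = 0.9829 ft

Fr₂ = V₂/√(g·y₂) = 4.501/√(32.2×3.507) = 0.4236.
The Bélanger relation is symmetric: y₁/y₂ = ½[√(1 + 8Fr₂²) − 1] = ½[√2.4352 − 1] = 0.2803.
y₁ = 0.2803 × 3.507 = 0.9829 ft.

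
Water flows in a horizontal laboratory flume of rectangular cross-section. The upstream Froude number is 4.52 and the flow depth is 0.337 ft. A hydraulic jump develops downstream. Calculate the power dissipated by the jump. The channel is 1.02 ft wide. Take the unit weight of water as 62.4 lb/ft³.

Fr₁ = 4.52 (given).
Sequent-depth ratio: y₂/y₁ = ½[√(1 + 8Fr₁²) − 1] = ½[√164.4 − 1] = 5.91.
y₂ = 5.91 × 0.337 = 1.99 ft.
Head loss: ΔE = (y₂ − y₁)³/(4y₁y₂) = (1.99 − 0.337)³/(4×0.337×1.99) = 4.54/2.69 = 1.69 ft.
V₁ = Fr₁·√(g·y₁) = 4.52×√(32.2×0.337) = 14.9 ft/s; q = V₁·y₁ = 5.02 ft²/s. Q = q·b = 5.02 × 1.02 = 5.12 cfs. P = γ·Q·ΔE/550 = 62.4 × 5.12 × 1.69 / 550 = 0.981 hp.

P = 0.981 hp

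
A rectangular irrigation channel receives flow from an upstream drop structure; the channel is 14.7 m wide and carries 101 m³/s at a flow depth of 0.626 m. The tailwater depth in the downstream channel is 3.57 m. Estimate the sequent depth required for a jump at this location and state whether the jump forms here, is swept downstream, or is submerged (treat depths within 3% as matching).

q = Q/b = 101/14.7 = 6.87 m²/s; V₁ = q/y₁ = 11.0 m/s. Fr₁ = V₁/√(g·y₁) = 4.43.
Conjugate-depth relation: y₂/y₁ = ½[√(1 + 8Fr₁²) − 1] = ½[√157.9 − 1] = 5.78.
y₂ = 5.78 × 0.626 = 3.62 m.
Tailwater y_tw = 3.57 m: y_tw ≈ y₂, so the jump forms here.

y₂ = 3.62 m; the jump forms here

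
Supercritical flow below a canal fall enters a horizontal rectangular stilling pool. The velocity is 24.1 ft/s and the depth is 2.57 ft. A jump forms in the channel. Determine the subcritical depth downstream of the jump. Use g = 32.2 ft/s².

Fr₁ = V₁/√(g·y₁) = 24.1/√(32.2×2.57) = 2.65.
From the momentum equation for a rectangular channel, y₂/y₁ = ½[√(1 + 8Fr₁²) − 1] = ½[√57.15 − 1] = 3.28.
y₂ = 3.28 × 2.57 = 8.43 ft.

y₂ = 8.43 ft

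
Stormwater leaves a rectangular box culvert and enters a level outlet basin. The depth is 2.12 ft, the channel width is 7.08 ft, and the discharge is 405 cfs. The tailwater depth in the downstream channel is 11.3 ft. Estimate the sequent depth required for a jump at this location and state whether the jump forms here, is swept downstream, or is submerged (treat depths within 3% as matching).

q = Q/b = 405/7.08 = 57.2 ft²/s; V₁ = q/y₁ = 27.0 ft/s. Fr₁ = V₁/√(g·y₁) = 3.27.
Bélanger equation: y₂/y₁ = ½[√(1 + 8Fr₁²) − 1] = ½[√86.32 − 1] = 4.15.
y₂ = 4.15 × 2.12 = 8.79 ft.
Tailwater y_tw = 11.3 ft: y_tw > y₂, so the jump is submerged.

y₂ = 8.79 ft; the jump is submerged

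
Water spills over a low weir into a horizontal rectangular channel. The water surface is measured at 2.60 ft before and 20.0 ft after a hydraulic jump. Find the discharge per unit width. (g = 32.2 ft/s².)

q = 138 ft²/s

For a rectangular channel the momentum equation gives q² = ½·g·y₁·y₂·(y₁ + y₂) = ½×32.2×2.60×20.0×22.6 = 18921.
q = √18921 = 138 ft²/s.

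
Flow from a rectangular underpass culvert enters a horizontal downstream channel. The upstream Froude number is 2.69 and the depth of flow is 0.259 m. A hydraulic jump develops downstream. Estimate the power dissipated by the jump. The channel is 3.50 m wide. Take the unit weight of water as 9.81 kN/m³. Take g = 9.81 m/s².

Fr₁ = 2.69 (given).
Conjugate-depth relation: y₂/y₁ = ½[√(1 + 8Fr₁²) − 1] = ½[√58.89 − 1] = 3.34.
y₂ = 3.34 × 0.259 = 0.864 m.
Head loss: ΔE = (y₂ − y₁)³/(4y₁y₂) = (0.864 − 0.259)³/(4×0.259×0.864) = 0.222/0.895 = 0.248 m.
V₁ = Fr₁·√(g·y₁) = 2.69×√(9.81×0.259) = 4.29 m/s; q = V₁·y₁ = 1.11 m²/s. Q = q·b = 1.11 × 3.50 = 3.89 m³/s. P = γ·Q·ΔE = 9.81 × 3.89 × 0.248 = 9.44 kW.

P = 9.44 kW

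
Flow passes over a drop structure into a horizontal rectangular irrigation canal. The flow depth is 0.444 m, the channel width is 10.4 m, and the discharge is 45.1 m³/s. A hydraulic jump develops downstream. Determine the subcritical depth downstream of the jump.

y₂ = 2.72 m

q = Q/b = 45.1/10.4 = 4.34 m²/s; V₁ = q/y₁ = 9.77 m/s. Fr₁ = V₁/√(g·y₁) = 4.68.
Conjugate-depth relation: y₂/y₁ = ½[√(1 + 8Fr₁²) − 1] = ½[√176.2 − 1] = 6.14.
y₂ = 6.14 × 0.444 = 2.72 m.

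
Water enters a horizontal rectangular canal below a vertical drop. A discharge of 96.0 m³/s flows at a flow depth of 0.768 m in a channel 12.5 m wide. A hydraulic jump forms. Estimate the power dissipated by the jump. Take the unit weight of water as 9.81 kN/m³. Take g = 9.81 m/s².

P = 1921 kW

q = Q/b = 96.0/12.5 = 7.68 m²/s; V₁ = q/y₁ = 10.0 m/s. Fr₁ = V₁/√(g·y₁) = 3.64.
From the momentum equation for a rectangular channel, y₂/y₁ = ½[√(1 + 8Fr₁²) − 1] = ½[√107.2 − 1] = 4.68.
y₂ = 4.68 × 0.768 = 3.59 m.
Head loss: ΔE = (y₂ − y₁)³/(4y₁y₂) = (3.59 − 0.768)³/(4×0.768×3.59) = 22.5/11.0 = 2.04 m.
P = γ·Q·ΔE = 9.81 × 96.0 × 2.04 = 1921 kW.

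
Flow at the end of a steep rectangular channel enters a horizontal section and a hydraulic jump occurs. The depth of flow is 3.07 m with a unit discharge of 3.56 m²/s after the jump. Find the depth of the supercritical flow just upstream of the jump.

V₂ = q/y₂ = 3.56/3.07 = 1.16 m/s; Fr₂ = V₂/√(g·y₂) = 0.211.
From the momentum equation (using Fr₂), y₁/y₂ = ½[√(1 + 8Fr₂²) − 1] = ½[√1.357 − 1] = 0.0825.
y₁ = 0.0825 × 3.07 = 0.253 m.

y₁ = 0.253 m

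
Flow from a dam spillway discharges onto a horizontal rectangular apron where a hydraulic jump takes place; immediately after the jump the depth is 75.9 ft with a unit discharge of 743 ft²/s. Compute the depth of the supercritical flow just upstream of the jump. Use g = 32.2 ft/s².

y₁ = 5.55 ft

V₂ = q/y₂ = 743/75.9 = 9.79 ft/s; Fr₂ = V₂/√(g·y₂) = 0.198.
The Bélanger relation is symmetric: y₁/y₂ = ½[√(1 + 8Fr₂²) − 1] = ½[√1.314 − 1] = 0.0731.
y₁ = 0.0731 × 75.9 = 5.55 ft.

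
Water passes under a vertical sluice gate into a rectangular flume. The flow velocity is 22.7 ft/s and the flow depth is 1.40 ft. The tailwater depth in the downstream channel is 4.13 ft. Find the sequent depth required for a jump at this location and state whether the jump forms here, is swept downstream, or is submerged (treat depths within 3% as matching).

y₂ = 6.03 ft; the jump is swept downstream

Fr₁ = V₁/√(g·y₁) = 22.7/√(32.2×1.40) = 3.38.
From the momentum equation for a rectangular channel, y₂/y₁ = ½[√(1 + 8Fr₁²) − 1] = ½[√92.44 − 1] = 4.31.
y₂ = 4.31 × 1.40 = 6.03 ft.
Tailwater y_tw = 4.13 ft: y_tw < y₂, so the jump is swept downstream.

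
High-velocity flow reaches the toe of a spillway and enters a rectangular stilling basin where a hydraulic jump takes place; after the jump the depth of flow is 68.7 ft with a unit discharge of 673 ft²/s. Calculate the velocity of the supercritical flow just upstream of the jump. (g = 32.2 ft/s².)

V₂ = q/y₂ = 673/68.7 = 9.80 ft/s; Fr₂ = V₂/√(g·y₂) = 0.208.
Applying the sequent-depth relation in reverse, y₁/y₂ = ½[√(1 + 8Fr₂²) − 1] = ½[√1.347 − 1] = 0.0803.
y₁ = 0.0803 × 68.7 = 5.52 ft.
V₁ = q/y₁ = 673/5.52 = 122 ft/s.

V₁ = 122 ft/s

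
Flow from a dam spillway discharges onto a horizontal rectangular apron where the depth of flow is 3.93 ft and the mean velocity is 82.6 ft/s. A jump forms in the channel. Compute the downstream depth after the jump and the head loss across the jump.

Fr₁ = V₁/√(g·y₁) = 82.6/√(32.2×3.93) = 7.34.
Sequent-depth ratio: y₂/y₁ = ½[√(1 + 8Fr₁²) − 1] = ½[√432.3 − 1] = 9.90.
y₂ = 9.90 × 3.93 = 38.9 ft.
q = V₁·y₁ = 82.6 × 3.93 = 325 ft²/s. V₂ = q/y₂ = 325/38.9 = 8.35 ft/s. E₁ = y₁ + V₁²/2g = 110 ft; E₂ = y₂ + V₂²/2g = 40.0 ft. ΔE = E₁ − E₂ = 69.9 ft.

y₂ = 38.9 ft; ΔE = 69.9 ft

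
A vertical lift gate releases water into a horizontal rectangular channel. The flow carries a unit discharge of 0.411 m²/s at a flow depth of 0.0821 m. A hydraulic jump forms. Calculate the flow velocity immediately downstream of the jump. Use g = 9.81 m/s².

V₁ = q/y₁ = 0.411/0.0821 = 5.01 m/s. Fr₁ = V₁/√(g·y₁) = 5.01/√(9.81×0.0821) = 5.58.
Sequent-depth ratio: y₂/y₁ = ½[√(1 + 8Fr₁²) − 1] = ½[√249.9 − 1] = 7.40.
y₂ = 7.40 × 0.0821 = 0.608 m.
V₂ = q/y₂ = 0.411/0.608 = 0.676 m/s.

V₂ = 0.676 m/s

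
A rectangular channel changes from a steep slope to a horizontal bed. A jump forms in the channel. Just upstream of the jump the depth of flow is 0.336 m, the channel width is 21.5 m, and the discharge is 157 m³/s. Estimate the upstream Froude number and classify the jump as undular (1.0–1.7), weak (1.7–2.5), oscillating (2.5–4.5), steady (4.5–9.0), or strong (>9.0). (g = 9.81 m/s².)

Fr₁ = 12.0; strong jump

q = Q/b = 157/21.5 = 7.30 m²/s; V₁ = q/y₁ = 21.7 m/s. Fr₁ = V₁/√(g·y₁) = 12.0.
Fr₁ = 12.0 lies in the strong range.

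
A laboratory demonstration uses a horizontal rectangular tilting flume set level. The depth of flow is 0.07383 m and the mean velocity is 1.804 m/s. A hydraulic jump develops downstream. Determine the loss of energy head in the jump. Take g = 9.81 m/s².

Fr₁ = V₁/√(g·y₁) = 1.804/√(9.81×0.07383) = 2.120.
Conjugate-depth relation: y₂/y₁ = ½[√(1 + 8Fr₁²) − 1] = ½[√36.947 − 1] = 2.539.
y₂ = 2.539 × 0.07383 = 0.1875 m.
q = V₁·y₁ = 1.804 × 0.07383 = 0.1332 m²/s. V₂ = q/y₂ = 0.1332/0.1875 = 0.7105 m/s. E₁ = y₁ + V₁²/2g = 0.2397 m; E₂ = y₂ + V₂²/2g = 0.2132 m. ΔE = E₁ − E₂ = 0.02651 m.

ΔE = 0.02651 m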